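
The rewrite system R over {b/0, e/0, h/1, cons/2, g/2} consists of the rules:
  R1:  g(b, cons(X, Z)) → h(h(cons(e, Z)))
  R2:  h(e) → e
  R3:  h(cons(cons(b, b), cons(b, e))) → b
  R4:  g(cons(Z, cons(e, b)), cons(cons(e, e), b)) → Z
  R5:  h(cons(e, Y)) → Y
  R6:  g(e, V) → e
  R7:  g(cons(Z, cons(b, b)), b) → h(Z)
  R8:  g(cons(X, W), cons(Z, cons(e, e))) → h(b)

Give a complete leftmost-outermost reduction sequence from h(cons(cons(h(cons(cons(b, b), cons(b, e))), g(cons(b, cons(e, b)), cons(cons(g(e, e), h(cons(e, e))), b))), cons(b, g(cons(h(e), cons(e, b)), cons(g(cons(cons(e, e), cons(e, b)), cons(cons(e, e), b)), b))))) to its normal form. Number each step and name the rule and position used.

1. h(cons(cons(h(cons(cons(b, b), cons(b, e))), g(cons(b, cons(e, b)), cons(cons(g(e, e), h(cons(e, e))), b))), cons(b, g(cons(h(e), cons(e, b)), cons(g(cons(cons(e, e), cons(e, b)), cons(cons(e, e), b)), b)))))  →  h(cons(cons(b, g(cons(b, cons(e, b)), cons(cons(g(e, e), h(cons(e, e))), b))), cons(b, g(cons(h(e), cons(e, b)), cons(g(cons(cons(e, e), cons(e, b)), cons(cons(e, e), b)), b)))))   [R3 at 1.1.1]
2. h(cons(cons(b, g(cons(b, cons(e, b)), cons(cons(g(e, e), h(cons(e, e))), b))), cons(b, g(cons(h(e), cons(e, b)), cons(g(cons(cons(e, e), cons(e, b)), cons(cons(e, e), b)), b)))))  →  h(cons(cons(b, g(cons(b, cons(e, b)), cons(cons(e, h(cons(e, e))), b))), cons(b, g(cons(h(e), cons(e, b)), cons(g(cons(cons(e, e), cons(e, b)), cons(cons(e, e), b)), b)))))   [R6 at 1.1.2.2.1.1]
3. h(cons(cons(b, g(cons(b, cons(e, b)), cons(cons(e, h(cons(e, e))), b))), cons(b, g(cons(h(e), cons(e, b)), cons(g(cons(cons(e, e), cons(e, b)), cons(cons(e, e), b)), b)))))  →  h(cons(cons(b, g(cons(b, cons(e, b)), cons(cons(e, e), b))), cons(b, g(cons(h(e), cons(e, b)), cons(g(cons(cons(e, e), cons(e, b)), cons(cons(e, e), b)), b)))))   [R5 at 1.1.2.2.1.2]
4. h(cons(cons(b, g(cons(b, cons(e, b)), cons(cons(e, e), b))), cons(b, g(cons(h(e), cons(e, b)), cons(g(cons(cons(e, e), cons(e, b)), cons(cons(e, e), b)), b)))))  →  h(cons(cons(b, b), cons(b, g(cons(h(e), cons(e, b)), cons(g(cons(cons(e, e), cons(e, b)), cons(cons(e, e), b)), b)))))   [R4 at 1.1.2]
5. h(cons(cons(b, b), cons(b, g(cons(h(e), cons(e, b)), cons(g(cons(cons(e, e), cons(e, b)), cons(cons(e, e), b)), b)))))  →  h(cons(cons(b, b), cons(b, g(cons(e, cons(e, b)), cons(g(cons(cons(e, e), cons(e, b)), cons(cons(e, e), b)), b)))))   [R2 at 1.2.2.1.1]
6. h(cons(cons(b, b), cons(b, g(cons(e, cons(e, b)), cons(g(cons(cons(e, e), cons(e, b)), cons(cons(e, e), b)), b)))))  →  h(cons(cons(b, b), cons(b, g(cons(e, cons(e, b)), cons(cons(e, e), b)))))   [R4 at 1.2.2.2.1]
7. h(cons(cons(b, b), cons(b, g(cons(e, cons(e, b)), cons(cons(e, e), b)))))  →  h(cons(cons(b, b), cons(b, e)))   [R4 at 1.2.2]
8. h(cons(cons(b, b), cons(b, e)))  →  b   [R3 at ε]

b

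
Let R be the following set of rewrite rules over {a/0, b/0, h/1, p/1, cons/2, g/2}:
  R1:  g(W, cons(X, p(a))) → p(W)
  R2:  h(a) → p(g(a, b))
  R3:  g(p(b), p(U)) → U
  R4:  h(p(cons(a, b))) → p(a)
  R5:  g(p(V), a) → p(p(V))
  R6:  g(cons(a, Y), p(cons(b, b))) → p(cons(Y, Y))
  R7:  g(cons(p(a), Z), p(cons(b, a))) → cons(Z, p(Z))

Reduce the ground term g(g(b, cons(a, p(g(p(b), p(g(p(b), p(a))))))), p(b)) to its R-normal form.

1. g(g(b, cons(a, p(g(p(b), p(g(p(b), p(a))))))), p(b))  →  g(g(b, cons(a, p(g(p(b), p(a))))), p(b))   [R3 at 1.2.2.1]
2. g(g(b, cons(a, p(g(p(b), p(a))))), p(b))  →  g(g(b, cons(a, p(a))), p(b))   [R3 at 1.2.2.1]
3. g(g(b, cons(a, p(a))), p(b))  →  g(p(b), p(b))   [R1 at 1]
4. g(p(b), p(b))  →  b   [R3 at ε]

b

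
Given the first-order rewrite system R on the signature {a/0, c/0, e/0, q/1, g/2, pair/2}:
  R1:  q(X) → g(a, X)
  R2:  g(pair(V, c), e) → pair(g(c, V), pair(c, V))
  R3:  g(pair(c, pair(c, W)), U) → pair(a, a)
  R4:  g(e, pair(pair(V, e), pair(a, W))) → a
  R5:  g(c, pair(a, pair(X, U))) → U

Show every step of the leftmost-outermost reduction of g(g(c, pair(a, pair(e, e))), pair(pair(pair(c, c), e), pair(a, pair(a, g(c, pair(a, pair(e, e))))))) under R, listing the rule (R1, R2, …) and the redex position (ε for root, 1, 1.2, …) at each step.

1. g(g(c, pair(a, pair(e, e))), pair(pair(pair(c, c), e), pair(a, pair(a, g(c, pair(a, pair(e, e)))))))  →  g(e, pair(pair(pair(c, c), e), pair(a, pair(a, g(c, pair(a, pair(e, e)))))))   [R5 at 1]
2. g(e, pair(pair(pair(c, c), e), pair(a, pair(a, g(c, pair(a, pair(e, e)))))))  →  a   [R4 at ε]

a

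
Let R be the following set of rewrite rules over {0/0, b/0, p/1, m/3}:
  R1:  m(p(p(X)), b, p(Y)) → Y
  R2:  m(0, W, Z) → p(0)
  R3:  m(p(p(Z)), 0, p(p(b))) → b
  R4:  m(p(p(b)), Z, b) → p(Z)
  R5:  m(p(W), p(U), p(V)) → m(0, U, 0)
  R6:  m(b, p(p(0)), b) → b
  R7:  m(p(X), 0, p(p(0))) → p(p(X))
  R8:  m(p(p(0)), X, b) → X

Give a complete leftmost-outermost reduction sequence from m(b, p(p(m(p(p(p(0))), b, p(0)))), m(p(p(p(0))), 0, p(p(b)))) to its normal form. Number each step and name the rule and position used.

1. m(b, p(p(m(p(p(p(0))), b, p(0)))), m(p(p(p(0))), 0, p(p(b))))  →  m(b, p(p(0)), m(p(p(p(0))), 0, p(p(b))))   [R1 at 2.1.1]
2. m(b, p(p(0)), m(p(p(p(0))), 0, p(p(b))))  →  m(b, p(p(0)), b)   [R3 at 3]
3. m(b, p(p(0)), b)  →  b   [R6 at ε]

b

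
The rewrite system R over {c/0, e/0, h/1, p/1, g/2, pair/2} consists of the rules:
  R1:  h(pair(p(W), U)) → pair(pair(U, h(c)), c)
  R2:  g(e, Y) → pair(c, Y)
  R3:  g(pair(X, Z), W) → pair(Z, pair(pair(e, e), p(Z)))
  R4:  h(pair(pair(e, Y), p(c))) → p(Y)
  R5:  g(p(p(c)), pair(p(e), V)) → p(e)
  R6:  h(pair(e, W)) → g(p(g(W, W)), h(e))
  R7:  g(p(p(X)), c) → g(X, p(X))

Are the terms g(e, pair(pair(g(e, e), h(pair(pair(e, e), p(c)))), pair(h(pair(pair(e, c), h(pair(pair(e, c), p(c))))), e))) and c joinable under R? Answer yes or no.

no — NF(t₁) = pair(c, pair(pair(pair(c, e), p(e)), pair(p(c), e))), NF(t₂) = c

Reduce t₁ = g(e, pair(pair(g(e, e), h(pair(pair(e, e), p(c)))), pair(h(pair(pair(e, c), h(pair(pair(e, c), p(c))))), e))):
1. g(e, pair(pair(g(e, e), h(pair(pair(e, e), p(c)))), pair(h(pair(pair(e, c), h(pair(pair(e, c), p(c))))), e)))  →  pair(c, pair(pair(g(e, e), h(pair(pair(e, e), p(c)))), pair(h(pair(pair(e, c), h(pair(pair(e, c), p(c))))), e)))   [R2 at ε]
2. pair(c, pair(pair(g(e, e), h(pair(pair(e, e), p(c)))), pair(h(pair(pair(e, c), h(pair(pair(e, c), p(c))))), e)))  →  pair(c, pair(pair(pair(c, e), h(pair(pair(e, e), p(c)))), pair(h(pair(pair(e, c), h(pair(pair(e, c), p(c))))), e)))   [R2 at 2.1.1]
3. pair(c, pair(pair(pair(c, e), h(pair(pair(e, e), p(c)))), pair(h(pair(pair(e, c), h(pair(pair(e, c), p(c))))), e)))  →  pair(c, pair(pair(pair(c, e), p(e)), pair(h(pair(pair(e, c), h(pair(pair(e, c), p(c))))), e)))   [R4 at 2.1.2]
4. pair(c, pair(pair(pair(c, e), p(e)), pair(h(pair(pair(e, c), h(pair(pair(e, c), p(c))))), e)))  →  pair(c, pair(pair(pair(c, e), p(e)), pair(h(pair(pair(e, c), p(c))), e)))   [R4 at 2.2.1.1.2]
5. pair(c, pair(pair(pair(c, e), p(e)), pair(h(pair(pair(e, c), p(c))), e)))  →  pair(c, pair(pair(pair(c, e), p(e)), pair(p(c), e)))   [R4 at 2.2.1]

Reduce t₂ = c:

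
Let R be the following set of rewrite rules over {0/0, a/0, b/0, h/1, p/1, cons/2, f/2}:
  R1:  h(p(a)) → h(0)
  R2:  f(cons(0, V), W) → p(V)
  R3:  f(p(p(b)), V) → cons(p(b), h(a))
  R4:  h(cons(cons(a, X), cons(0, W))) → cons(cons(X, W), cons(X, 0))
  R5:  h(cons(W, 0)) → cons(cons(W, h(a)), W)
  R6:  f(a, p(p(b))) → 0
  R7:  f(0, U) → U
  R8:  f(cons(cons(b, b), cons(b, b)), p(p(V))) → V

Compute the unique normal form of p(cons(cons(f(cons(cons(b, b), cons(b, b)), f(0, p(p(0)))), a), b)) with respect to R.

p(cons(cons(0, a), b))

1. p(cons(cons(f(cons(cons(b, b), cons(b, b)), f(0, p(p(0)))), a), b))  →  p(cons(cons(f(cons(cons(b, b), cons(b, b)), p(p(0))), a), b))   [R7 at 1.1.1.2]
2. p(cons(cons(f(cons(cons(b, b), cons(b, b)), p(p(0))), a), b))  →  p(cons(cons(0, a), b))   [R8 at 1.1.1]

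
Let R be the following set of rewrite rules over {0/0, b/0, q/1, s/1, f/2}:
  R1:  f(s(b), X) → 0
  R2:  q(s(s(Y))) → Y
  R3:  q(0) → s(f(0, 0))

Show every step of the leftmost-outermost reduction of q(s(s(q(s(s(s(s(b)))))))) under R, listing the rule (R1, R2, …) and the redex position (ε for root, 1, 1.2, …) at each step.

1. q(s(s(q(s(s(s(s(b))))))))  →  q(s(s(s(s(b)))))   [R2 at ε]
2. q(s(s(s(s(b)))))  →  s(s(b))   [R2 at ε]

s(s(b))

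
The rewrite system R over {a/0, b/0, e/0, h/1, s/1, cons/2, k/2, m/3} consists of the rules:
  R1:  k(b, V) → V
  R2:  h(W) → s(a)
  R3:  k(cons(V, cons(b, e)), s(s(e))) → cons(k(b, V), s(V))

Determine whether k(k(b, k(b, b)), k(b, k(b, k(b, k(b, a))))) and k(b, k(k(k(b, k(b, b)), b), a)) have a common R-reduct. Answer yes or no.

yes — NF(t₁) = a, NF(t₂) = a

Reduce t₁ = k(k(b, k(b, b)), k(b, k(b, k(b, k(b, a))))):
1. k(k(b, k(b, b)), k(b, k(b, k(b, k(b, a)))))  →  k(k(b, b), k(b, k(b, k(b, k(b, a)))))   [R1 at 1]
2. k(k(b, b), k(b, k(b, k(b, k(b, a)))))  →  k(b, k(b, k(b, k(b, k(b, a)))))   [R1 at 1]
3. k(b, k(b, k(b, k(b, k(b, a)))))  →  k(b, k(b, k(b, k(b, a))))   [R1 at ε]
4. k(b, k(b, k(b, k(b, a))))  →  k(b, k(b, k(b, a)))   [R1 at ε]
5. k(b, k(b, k(b, a)))  →  k(b, k(b, a))   [R1 at ε]
6. k(b, k(b, a))  →  k(b, a)   [R1 at ε]
7. k(b, a)  →  a   [R1 at ε]

Reduce t₂ = k(b, k(k(k(b, k(b, b)), b), a)):
1. k(b, k(k(k(b, k(b, b)), b), a))  →  k(k(k(b, k(b, b)), b), a)   [R1 at ε]
2. k(k(k(b, k(b, b)), b), a)  →  k(k(k(b, b), b), a)   [R1 at 1.1]
3. k(k(k(b, b), b), a)  →  k(k(b, b), a)   [R1 at 1.1]
4. k(k(b, b), a)  →  k(b, a)   [R1 at 1]
5. k(b, a)  →  a   [R1 at ε]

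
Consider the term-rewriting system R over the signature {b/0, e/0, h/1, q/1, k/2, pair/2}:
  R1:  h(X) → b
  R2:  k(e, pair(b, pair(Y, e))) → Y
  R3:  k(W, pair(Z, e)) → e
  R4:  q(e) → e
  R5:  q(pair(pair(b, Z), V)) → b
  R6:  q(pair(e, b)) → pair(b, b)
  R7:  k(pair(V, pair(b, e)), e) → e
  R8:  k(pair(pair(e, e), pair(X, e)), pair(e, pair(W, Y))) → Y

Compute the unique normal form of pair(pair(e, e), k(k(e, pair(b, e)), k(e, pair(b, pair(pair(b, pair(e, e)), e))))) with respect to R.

pair(pair(e, e), e)

1. pair(pair(e, e), k(k(e, pair(b, e)), k(e, pair(b, pair(pair(b, pair(e, e)), e)))))  →  pair(pair(e, e), k(e, k(e, pair(b, pair(pair(b, pair(e, e)), e)))))   [R3 at 2.1]
2. pair(pair(e, e), k(e, k(e, pair(b, pair(pair(b, pair(e, e)), e)))))  →  pair(pair(e, e), k(e, pair(b, pair(e, e))))   [R2 at 2.2]
3. pair(pair(e, e), k(e, pair(b, pair(e, e))))  →  pair(pair(e, e), e)   [R2 at 2]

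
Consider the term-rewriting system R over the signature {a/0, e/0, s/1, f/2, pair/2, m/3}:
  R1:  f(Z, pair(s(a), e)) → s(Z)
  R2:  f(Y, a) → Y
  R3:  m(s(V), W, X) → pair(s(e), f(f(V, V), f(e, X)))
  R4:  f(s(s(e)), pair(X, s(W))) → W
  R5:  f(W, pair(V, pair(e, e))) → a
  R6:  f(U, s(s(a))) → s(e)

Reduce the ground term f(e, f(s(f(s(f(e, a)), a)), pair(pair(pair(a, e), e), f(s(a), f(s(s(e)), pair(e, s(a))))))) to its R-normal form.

1. f(e, f(s(f(s(f(e, a)), a)), pair(pair(pair(a, e), e), f(s(a), f(s(s(e)), pair(e, s(a)))))))  →  f(e, f(s(s(f(e, a))), pair(pair(pair(a, e), e), f(s(a), f(s(s(e)), pair(e, s(a)))))))   [R2 at 2.1.1]
2. f(e, f(s(s(f(e, a))), pair(pair(pair(a, e), e), f(s(a), f(s(s(e)), pair(e, s(a)))))))  →  f(e, f(s(s(e)), pair(pair(pair(a, e), e), f(s(a), f(s(s(e)), pair(e, s(a)))))))   [R2 at 2.1.1.1]
3. f(e, f(s(s(e)), pair(pair(pair(a, e), e), f(s(a), f(s(s(e)), pair(e, s(a)))))))  →  f(e, f(s(s(e)), pair(pair(pair(a, e), e), f(s(a), a))))   [R4 at 2.2.2.2]
4. f(e, f(s(s(e)), pair(pair(pair(a, e), e), f(s(a), a))))  →  f(e, f(s(s(e)), pair(pair(pair(a, e), e), s(a))))   [R2 at 2.2.2]
5. f(e, f(s(s(e)), pair(pair(pair(a, e), e), s(a))))  →  f(e, a)   [R4 at 2]
6. f(e, a)  →  e   [R2 at ε]

e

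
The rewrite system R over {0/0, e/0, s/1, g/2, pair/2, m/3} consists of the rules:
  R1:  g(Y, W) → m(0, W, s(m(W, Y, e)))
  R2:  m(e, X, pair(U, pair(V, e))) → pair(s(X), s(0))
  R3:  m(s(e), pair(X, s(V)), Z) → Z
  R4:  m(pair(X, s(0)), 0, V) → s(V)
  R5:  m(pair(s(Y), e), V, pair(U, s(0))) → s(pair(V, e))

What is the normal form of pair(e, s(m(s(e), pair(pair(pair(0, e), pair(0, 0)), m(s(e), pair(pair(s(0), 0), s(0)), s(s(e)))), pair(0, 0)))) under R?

1. pair(e, s(m(s(e), pair(pair(pair(0, e), pair(0, 0)), m(s(e), pair(pair(s(0), 0), s(0)), s(s(e)))), pair(0, 0))))  →  pair(e, s(m(s(e), pair(pair(pair(0, e), pair(0, 0)), s(s(e))), pair(0, 0))))   [R3 at 2.1.2.2]
2. pair(e, s(m(s(e), pair(pair(pair(0, e), pair(0, 0)), s(s(e))), pair(0, 0))))  →  pair(e, s(pair(0, 0)))   [R3 at 2.1]

pair(e, s(pair(0, 0)))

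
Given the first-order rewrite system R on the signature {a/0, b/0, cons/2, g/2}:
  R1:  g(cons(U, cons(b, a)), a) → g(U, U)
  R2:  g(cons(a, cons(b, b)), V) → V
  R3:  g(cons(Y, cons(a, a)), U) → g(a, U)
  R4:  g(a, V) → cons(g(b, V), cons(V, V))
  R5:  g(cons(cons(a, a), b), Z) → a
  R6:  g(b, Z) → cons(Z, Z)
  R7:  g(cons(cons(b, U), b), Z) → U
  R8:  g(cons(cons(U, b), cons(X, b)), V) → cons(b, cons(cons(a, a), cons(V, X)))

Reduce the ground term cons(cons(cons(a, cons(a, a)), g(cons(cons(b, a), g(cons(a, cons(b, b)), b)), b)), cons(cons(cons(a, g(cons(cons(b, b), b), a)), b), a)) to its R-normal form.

cons(cons(cons(a, cons(a, a)), a), cons(cons(cons(a, b), b), a))

1. cons(cons(cons(a, cons(a, a)), g(cons(cons(b, a), g(cons(a, cons(b, b)), b)), b)), cons(cons(cons(a, g(cons(cons(b, b), b), a)), b), a))  →  cons(cons(cons(a, cons(a, a)), g(cons(cons(b, a), b), b)), cons(cons(cons(a, g(cons(cons(b, b), b), a)), b), a))   [R2 at 1.2.1.2]
2. cons(cons(cons(a, cons(a, a)), g(cons(cons(b, a), b), b)), cons(cons(cons(a, g(cons(cons(b, b), b), a)), b), a))  →  cons(cons(cons(a, cons(a, a)), a), cons(cons(cons(a, g(cons(cons(b, b), b), a)), b), a))   [R7 at 1.2]
3. cons(cons(cons(a, cons(a, a)), a), cons(cons(cons(a, g(cons(cons(b, b), b), a)), b), a))  →  cons(cons(cons(a, cons(a, a)), a), cons(cons(cons(a, b), b), a))   [R7 at 2.1.1.2]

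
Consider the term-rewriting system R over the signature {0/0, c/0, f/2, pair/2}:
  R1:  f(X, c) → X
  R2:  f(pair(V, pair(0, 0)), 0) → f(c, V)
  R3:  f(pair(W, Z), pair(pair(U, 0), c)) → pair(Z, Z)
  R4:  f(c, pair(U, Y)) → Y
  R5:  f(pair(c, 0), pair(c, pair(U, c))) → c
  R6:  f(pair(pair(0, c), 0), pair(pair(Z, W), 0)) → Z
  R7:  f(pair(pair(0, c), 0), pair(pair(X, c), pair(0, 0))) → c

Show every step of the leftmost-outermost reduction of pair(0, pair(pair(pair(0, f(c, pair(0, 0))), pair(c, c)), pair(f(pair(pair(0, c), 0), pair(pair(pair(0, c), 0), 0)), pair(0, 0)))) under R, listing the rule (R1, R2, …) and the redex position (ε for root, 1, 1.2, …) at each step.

pair(0, pair(pair(pair(0, 0), pair(c, c)), pair(pair(0, c), pair(0, 0))))

1. pair(0, pair(pair(pair(0, f(c, pair(0, 0))), pair(c, c)), pair(f(pair(pair(0, c), 0), pair(pair(pair(0, c), 0), 0)), pair(0, 0))))  →  pair(0, pair(pair(pair(0, 0), pair(c, c)), pair(f(pair(pair(0, c), 0), pair(pair(pair(0, c), 0), 0)), pair(0, 0))))   [R4 at 2.1.1.2]
2. pair(0, pair(pair(pair(0, 0), pair(c, c)), pair(f(pair(pair(0, c), 0), pair(pair(pair(0, c), 0), 0)), pair(0, 0))))  →  pair(0, pair(pair(pair(0, 0), pair(c, c)), pair(pair(0, c), pair(0, 0))))   [R6 at 2.2.1]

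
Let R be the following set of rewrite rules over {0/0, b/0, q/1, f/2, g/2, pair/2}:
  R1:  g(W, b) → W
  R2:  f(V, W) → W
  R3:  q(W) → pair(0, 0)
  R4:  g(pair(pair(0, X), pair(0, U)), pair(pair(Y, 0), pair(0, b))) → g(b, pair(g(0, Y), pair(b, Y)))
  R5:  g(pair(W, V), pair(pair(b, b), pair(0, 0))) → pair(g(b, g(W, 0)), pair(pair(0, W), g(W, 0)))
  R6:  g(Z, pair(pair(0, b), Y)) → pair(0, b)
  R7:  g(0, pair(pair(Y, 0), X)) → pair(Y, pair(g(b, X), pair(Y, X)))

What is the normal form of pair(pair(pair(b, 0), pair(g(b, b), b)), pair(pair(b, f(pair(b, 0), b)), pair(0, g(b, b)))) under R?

1. pair(pair(pair(b, 0), pair(g(b, b), b)), pair(pair(b, f(pair(b, 0), b)), pair(0, g(b, b))))  →  pair(pair(pair(b, 0), pair(b, b)), pair(pair(b, f(pair(b, 0), b)), pair(0, g(b, b))))   [R1 at 1.2.1]
2. pair(pair(pair(b, 0), pair(b, b)), pair(pair(b, f(pair(b, 0), b)), pair(0, g(b, b))))  →  pair(pair(pair(b, 0), pair(b, b)), pair(pair(b, b), pair(0, g(b, b))))   [R2 at 2.1.2]
3. pair(pair(pair(b, 0), pair(b, b)), pair(pair(b, b), pair(0, g(b, b))))  →  pair(pair(pair(b, 0), pair(b, b)), pair(pair(b, b), pair(0, b)))   [R1 at 2.2.2]

pair(pair(pair(b, 0), pair(b, b)), pair(pair(b, b), pair(0, b)))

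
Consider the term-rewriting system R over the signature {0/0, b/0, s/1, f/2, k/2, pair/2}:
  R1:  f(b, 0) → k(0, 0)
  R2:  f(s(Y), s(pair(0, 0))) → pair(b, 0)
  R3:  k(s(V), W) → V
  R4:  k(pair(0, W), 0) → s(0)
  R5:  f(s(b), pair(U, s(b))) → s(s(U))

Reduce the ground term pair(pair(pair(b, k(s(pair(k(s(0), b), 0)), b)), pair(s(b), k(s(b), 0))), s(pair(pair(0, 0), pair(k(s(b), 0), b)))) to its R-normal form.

1. pair(pair(pair(b, k(s(pair(k(s(0), b), 0)), b)), pair(s(b), k(s(b), 0))), s(pair(pair(0, 0), pair(k(s(b), 0), b))))  →  pair(pair(pair(b, pair(k(s(0), b), 0)), pair(s(b), k(s(b), 0))), s(pair(pair(0, 0), pair(k(s(b), 0), b))))   [R3 at 1.1.2]
2. pair(pair(pair(b, pair(k(s(0), b), 0)), pair(s(b), k(s(b), 0))), s(pair(pair(0, 0), pair(k(s(b), 0), b))))  →  pair(pair(pair(b, pair(0, 0)), pair(s(b), k(s(b), 0))), s(pair(pair(0, 0), pair(k(s(b), 0), b))))   [R3 at 1.1.2.1]
3. pair(pair(pair(b, pair(0, 0)), pair(s(b), k(s(b), 0))), s(pair(pair(0, 0), pair(k(s(b), 0), b))))  →  pair(pair(pair(b, pair(0, 0)), pair(s(b), b)), s(pair(pair(0, 0), pair(k(s(b), 0), b))))   [R3 at 1.2.2]
4. pair(pair(pair(b, pair(0, 0)), pair(s(b), b)), s(pair(pair(0, 0), pair(k(s(b), 0), b))))  →  pair(pair(pair(b, pair(0, 0)), pair(s(b), b)), s(pair(pair(0, 0), pair(b, b))))   [R3 at 2.1.2.1]

pair(pair(pair(b, pair(0, 0)), pair(s(b), b)), s(pair(pair(0, 0), pair(b, b))))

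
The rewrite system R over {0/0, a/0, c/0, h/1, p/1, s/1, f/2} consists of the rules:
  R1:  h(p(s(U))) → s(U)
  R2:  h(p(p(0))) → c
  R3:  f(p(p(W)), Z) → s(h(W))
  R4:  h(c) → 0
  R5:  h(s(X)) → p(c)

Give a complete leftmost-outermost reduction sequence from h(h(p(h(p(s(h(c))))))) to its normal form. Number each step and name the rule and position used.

1. h(h(p(h(p(s(h(c)))))))  →  h(h(p(s(h(c)))))   [R1 at 1.1.1]
2. h(h(p(s(h(c)))))  →  h(s(h(c)))   [R1 at 1]
3. h(s(h(c)))  →  p(c)   [R5 at ε]

p(c)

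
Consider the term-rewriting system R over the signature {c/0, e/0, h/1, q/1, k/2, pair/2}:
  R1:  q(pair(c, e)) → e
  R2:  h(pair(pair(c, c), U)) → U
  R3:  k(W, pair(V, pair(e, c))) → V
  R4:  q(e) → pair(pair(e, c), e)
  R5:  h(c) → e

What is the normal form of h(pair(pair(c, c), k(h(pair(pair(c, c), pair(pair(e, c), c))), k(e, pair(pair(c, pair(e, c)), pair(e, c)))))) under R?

1. h(pair(pair(c, c), k(h(pair(pair(c, c), pair(pair(e, c), c))), k(e, pair(pair(c, pair(e, c)), pair(e, c))))))  →  k(h(pair(pair(c, c), pair(pair(e, c), c))), k(e, pair(pair(c, pair(e, c)), pair(e, c))))   [R2 at ε]
2. k(h(pair(pair(c, c), pair(pair(e, c), c))), k(e, pair(pair(c, pair(e, c)), pair(e, c))))  →  k(pair(pair(e, c), c), k(e, pair(pair(c, pair(e, c)), pair(e, c))))   [R2 at 1]
3. k(pair(pair(e, c), c), k(e, pair(pair(c, pair(e, c)), pair(e, c))))  →  k(pair(pair(e, c), c), pair(c, pair(e, c)))   [R3 at 2]
4. k(pair(pair(e, c), c), pair(c, pair(e, c)))  →  c   [R3 at ε]

c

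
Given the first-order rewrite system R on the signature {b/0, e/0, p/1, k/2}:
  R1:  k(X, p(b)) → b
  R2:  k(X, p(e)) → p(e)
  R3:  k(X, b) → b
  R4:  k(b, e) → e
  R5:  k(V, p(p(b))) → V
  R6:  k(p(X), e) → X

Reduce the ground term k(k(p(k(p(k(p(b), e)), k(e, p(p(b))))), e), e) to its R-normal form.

e

1. k(k(p(k(p(k(p(b), e)), k(e, p(p(b))))), e), e)  →  k(k(p(k(p(b), e)), k(e, p(p(b)))), e)   [R6 at 1]
2. k(k(p(k(p(b), e)), k(e, p(p(b)))), e)  →  k(k(p(b), k(e, p(p(b)))), e)   [R6 at 1.1.1]
3. k(k(p(b), k(e, p(p(b)))), e)  →  k(k(p(b), e), e)   [R5 at 1.2]
4. k(k(p(b), e), e)  →  k(b, e)   [R6 at 1]
5. k(b, e)  →  e   [R4 at ε]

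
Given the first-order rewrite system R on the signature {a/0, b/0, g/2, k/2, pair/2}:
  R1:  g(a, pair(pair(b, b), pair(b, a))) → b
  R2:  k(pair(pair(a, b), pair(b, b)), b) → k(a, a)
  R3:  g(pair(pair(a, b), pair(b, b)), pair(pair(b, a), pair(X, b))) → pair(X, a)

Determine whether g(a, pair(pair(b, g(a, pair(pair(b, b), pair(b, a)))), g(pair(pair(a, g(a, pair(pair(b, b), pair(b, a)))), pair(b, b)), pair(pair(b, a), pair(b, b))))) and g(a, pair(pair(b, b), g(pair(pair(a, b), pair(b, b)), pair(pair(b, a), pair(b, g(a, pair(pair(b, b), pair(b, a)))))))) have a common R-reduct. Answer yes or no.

Reduce t₁ = g(a, pair(pair(b, g(a, pair(pair(b, b), pair(b, a)))), g(pair(pair(a, g(a, pair(pair(b, b), pair(b, a)))), pair(b, b)), pair(pair(b, a), pair(b, b))))):
1. g(a, pair(pair(b, g(a, pair(pair(b, b), pair(b, a)))), g(pair(pair(a, g(a, pair(pair(b, b), pair(b, a)))), pair(b, b)), pair(pair(b, a), pair(b, b)))))  →  g(a, pair(pair(b, b), g(pair(pair(a, g(a, pair(pair(b, b), pair(b, a)))), pair(b, b)), pair(pair(b, a), pair(b, b)))))   [R1 at 2.1.2]
2. g(a, pair(pair(b, b), g(pair(pair(a, g(a, pair(pair(b, b), pair(b, a)))), pair(b, b)), pair(pair(b, a), pair(b, b)))))  →  g(a, pair(pair(b, b), g(pair(pair(a, b), pair(b, b)), pair(pair(b, a), pair(b, b)))))   [R1 at 2.2.1.1.2]
3. g(a, pair(pair(b, b), g(pair(pair(a, b), pair(b, b)), pair(pair(b, a), pair(b, b)))))  →  g(a, pair(pair(b, b), pair(b, a)))   [R3 at 2.2]
4. g(a, pair(pair(b, b), pair(b, a)))  →  b   [R1 at ε]

Reduce t₂ = g(a, pair(pair(b, b), g(pair(pair(a, b), pair(b, b)), pair(pair(b, a), pair(b, g(a, pair(pair(b, b), pair(b, a)))))))):
1. g(a, pair(pair(b, b), g(pair(pair(a, b), pair(b, b)), pair(pair(b, a), pair(b, g(a, pair(pair(b, b), pair(b, a))))))))  →  g(a, pair(pair(b, b), g(pair(pair(a, b), pair(b, b)), pair(pair(b, a), pair(b, b)))))   [R1 at 2.2.2.2.2]
2. g(a, pair(pair(b, b), g(pair(pair(a, b), pair(b, b)), pair(pair(b, a), pair(b, b)))))  →  g(a, pair(pair(b, b), pair(b, a)))   [R3 at 2.2]
3. g(a, pair(pair(b, b), pair(b, a)))  →  b   [R1 at ε]

yes — NF(t₁) = b, NF(t₂) = b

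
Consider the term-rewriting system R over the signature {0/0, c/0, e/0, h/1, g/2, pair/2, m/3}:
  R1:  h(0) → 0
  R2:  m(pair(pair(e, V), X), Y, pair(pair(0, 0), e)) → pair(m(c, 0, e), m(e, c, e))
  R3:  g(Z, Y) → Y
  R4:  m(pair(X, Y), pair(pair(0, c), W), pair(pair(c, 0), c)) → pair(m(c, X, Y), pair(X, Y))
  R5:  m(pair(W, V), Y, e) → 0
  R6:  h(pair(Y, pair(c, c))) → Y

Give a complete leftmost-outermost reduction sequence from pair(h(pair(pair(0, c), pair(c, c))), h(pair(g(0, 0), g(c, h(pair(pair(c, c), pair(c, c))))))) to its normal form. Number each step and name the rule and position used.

pair(pair(0, c), 0)

1. pair(h(pair(pair(0, c), pair(c, c))), h(pair(g(0, 0), g(c, h(pair(pair(c, c), pair(c, c)))))))  →  pair(pair(0, c), h(pair(g(0, 0), g(c, h(pair(pair(c, c), pair(c, c)))))))   [R6 at 1]
2. pair(pair(0, c), h(pair(g(0, 0), g(c, h(pair(pair(c, c), pair(c, c)))))))  →  pair(pair(0, c), h(pair(0, g(c, h(pair(pair(c, c), pair(c, c)))))))   [R3 at 2.1.1]
3. pair(pair(0, c), h(pair(0, g(c, h(pair(pair(c, c), pair(c, c)))))))  →  pair(pair(0, c), h(pair(0, h(pair(pair(c, c), pair(c, c))))))   [R3 at 2.1.2]
4. pair(pair(0, c), h(pair(0, h(pair(pair(c, c), pair(c, c))))))  →  pair(pair(0, c), h(pair(0, pair(c, c))))   [R6 at 2.1.2]
5. pair(pair(0, c), h(pair(0, pair(c, c))))  →  pair(pair(0, c), 0)   [R6 at 2]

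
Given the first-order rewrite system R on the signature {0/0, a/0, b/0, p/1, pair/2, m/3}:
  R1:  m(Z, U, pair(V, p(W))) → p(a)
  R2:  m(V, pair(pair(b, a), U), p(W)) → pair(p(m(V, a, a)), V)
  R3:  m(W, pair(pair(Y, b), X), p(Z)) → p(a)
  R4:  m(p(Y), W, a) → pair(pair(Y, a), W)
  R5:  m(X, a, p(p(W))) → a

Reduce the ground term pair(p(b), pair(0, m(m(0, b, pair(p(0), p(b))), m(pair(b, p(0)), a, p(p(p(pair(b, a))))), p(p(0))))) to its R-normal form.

1. pair(p(b), pair(0, m(m(0, b, pair(p(0), p(b))), m(pair(b, p(0)), a, p(p(p(pair(b, a))))), p(p(0)))))  →  pair(p(b), pair(0, m(p(a), m(pair(b, p(0)), a, p(p(p(pair(b, a))))), p(p(0)))))   [R1 at 2.2.1]
2. pair(p(b), pair(0, m(p(a), m(pair(b, p(0)), a, p(p(p(pair(b, a))))), p(p(0)))))  →  pair(p(b), pair(0, m(p(a), a, p(p(0)))))   [R5 at 2.2.2]
3. pair(p(b), pair(0, m(p(a), a, p(p(0)))))  →  pair(p(b), pair(0, a))   [R5 at 2.2]

pair(p(b), pair(0, a))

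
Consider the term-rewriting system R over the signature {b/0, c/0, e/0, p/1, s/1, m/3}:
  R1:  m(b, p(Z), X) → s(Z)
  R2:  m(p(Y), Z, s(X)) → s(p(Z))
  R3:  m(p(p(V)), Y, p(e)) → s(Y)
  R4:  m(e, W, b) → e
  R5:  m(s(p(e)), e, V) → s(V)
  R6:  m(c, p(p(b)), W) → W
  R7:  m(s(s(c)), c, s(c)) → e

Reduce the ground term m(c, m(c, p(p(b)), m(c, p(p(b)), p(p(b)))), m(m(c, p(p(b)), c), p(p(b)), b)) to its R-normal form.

1. m(c, m(c, p(p(b)), m(c, p(p(b)), p(p(b)))), m(m(c, p(p(b)), c), p(p(b)), b))  →  m(c, m(c, p(p(b)), p(p(b))), m(m(c, p(p(b)), c), p(p(b)), b))   [R6 at 2]
2. m(c, m(c, p(p(b)), p(p(b))), m(m(c, p(p(b)), c), p(p(b)), b))  →  m(c, p(p(b)), m(m(c, p(p(b)), c), p(p(b)), b))   [R6 at 2]
3. m(c, p(p(b)), m(m(c, p(p(b)), c), p(p(b)), b))  →  m(m(c, p(p(b)), c), p(p(b)), b)   [R6 at ε]
4. m(m(c, p(p(b)), c), p(p(b)), b)  →  m(c, p(p(b)), b)   [R6 at 1]
5. m(c, p(p(b)), b)  →  b   [R6 at ε]

b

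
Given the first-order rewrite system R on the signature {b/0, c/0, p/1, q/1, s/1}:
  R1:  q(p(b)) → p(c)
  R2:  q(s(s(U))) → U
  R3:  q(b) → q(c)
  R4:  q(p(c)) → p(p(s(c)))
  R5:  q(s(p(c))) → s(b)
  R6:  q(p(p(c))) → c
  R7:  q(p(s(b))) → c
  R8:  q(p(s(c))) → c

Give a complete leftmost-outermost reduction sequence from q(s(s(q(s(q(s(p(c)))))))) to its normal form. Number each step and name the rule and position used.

1. q(s(s(q(s(q(s(p(c))))))))  →  q(s(q(s(p(c)))))   [R2 at ε]
2. q(s(q(s(p(c)))))  →  q(s(s(b)))   [R5 at 1.1]
3. q(s(s(b)))  →  b   [R2 at ε]

b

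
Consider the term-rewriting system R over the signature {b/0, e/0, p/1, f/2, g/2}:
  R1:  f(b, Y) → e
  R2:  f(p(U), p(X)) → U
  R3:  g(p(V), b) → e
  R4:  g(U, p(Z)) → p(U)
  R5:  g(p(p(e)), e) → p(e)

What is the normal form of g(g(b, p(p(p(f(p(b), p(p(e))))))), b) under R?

e

1. g(g(b, p(p(p(f(p(b), p(p(e))))))), b)  →  g(p(b), b)   [R4 at 1]
2. g(p(b), b)  →  e   [R3 at ε]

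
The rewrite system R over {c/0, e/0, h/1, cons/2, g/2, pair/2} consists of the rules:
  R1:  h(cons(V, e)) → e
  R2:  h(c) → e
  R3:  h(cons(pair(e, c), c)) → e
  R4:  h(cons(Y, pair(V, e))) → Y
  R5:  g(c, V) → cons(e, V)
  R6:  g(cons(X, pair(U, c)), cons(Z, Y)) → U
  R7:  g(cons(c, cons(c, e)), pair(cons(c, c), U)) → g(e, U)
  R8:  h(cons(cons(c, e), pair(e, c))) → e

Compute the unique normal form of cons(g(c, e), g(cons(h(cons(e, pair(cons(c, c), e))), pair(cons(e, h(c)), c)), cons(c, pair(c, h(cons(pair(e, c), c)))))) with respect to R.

cons(cons(e, e), cons(e, e))

1. cons(g(c, e), g(cons(h(cons(e, pair(cons(c, c), e))), pair(cons(e, h(c)), c)), cons(c, pair(c, h(cons(pair(e, c), c))))))  →  cons(cons(e, e), g(cons(h(cons(e, pair(cons(c, c), e))), pair(cons(e, h(c)), c)), cons(c, pair(c, h(cons(pair(e, c), c))))))   [R5 at 1]
2. cons(cons(e, e), g(cons(h(cons(e, pair(cons(c, c), e))), pair(cons(e, h(c)), c)), cons(c, pair(c, h(cons(pair(e, c), c))))))  →  cons(cons(e, e), cons(e, h(c)))   [R6 at 2]
3. cons(cons(e, e), cons(e, h(c)))  →  cons(cons(e, e), cons(e, e))   [R2 at 2.2]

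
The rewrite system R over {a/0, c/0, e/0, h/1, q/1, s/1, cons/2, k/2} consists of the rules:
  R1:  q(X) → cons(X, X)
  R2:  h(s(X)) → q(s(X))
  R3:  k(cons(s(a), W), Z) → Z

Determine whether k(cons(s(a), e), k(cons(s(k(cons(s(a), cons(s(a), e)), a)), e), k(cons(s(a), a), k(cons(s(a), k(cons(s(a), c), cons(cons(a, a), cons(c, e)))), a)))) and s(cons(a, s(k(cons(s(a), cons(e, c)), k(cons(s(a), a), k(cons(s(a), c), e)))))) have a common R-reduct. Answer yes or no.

no — NF(t₁) = a, NF(t₂) = s(cons(a, s(e)))

Reduce t₁ = k(cons(s(a), e), k(cons(s(k(cons(s(a), cons(s(a), e)), a)), e), k(cons(s(a), a), k(cons(s(a), k(cons(s(a), c), cons(cons(a, a), cons(c, e)))), a)))):
1. k(cons(s(a), e), k(cons(s(k(cons(s(a), cons(s(a), e)), a)), e), k(cons(s(a), a), k(cons(s(a), k(cons(s(a), c), cons(cons(a, a), cons(c, e)))), a))))  →  k(cons(s(k(cons(s(a), cons(s(a), e)), a)), e), k(cons(s(a), a), k(cons(s(a), k(cons(s(a), c), cons(cons(a, a), cons(c, e)))), a)))   [R3 at ε]
2. k(cons(s(k(cons(s(a), cons(s(a), e)), a)), e), k(cons(s(a), a), k(cons(s(a), k(cons(s(a), c), cons(cons(a, a), cons(c, e)))), a)))  →  k(cons(s(a), e), k(cons(s(a), a), k(cons(s(a), k(cons(s(a), c), cons(cons(a, a), cons(c, e)))), a)))   [R3 at 1.1.1]
3. k(cons(s(a), e), k(cons(s(a), a), k(cons(s(a), k(cons(s(a), c), cons(cons(a, a), cons(c, e)))), a)))  →  k(cons(s(a), a), k(cons(s(a), k(cons(s(a), c), cons(cons(a, a), cons(c, e)))), a))   [R3 at ε]
4. k(cons(s(a), a), k(cons(s(a), k(cons(s(a), c), cons(cons(a, a), cons(c, e)))), a))  →  k(cons(s(a), k(cons(s(a), c), cons(cons(a, a), cons(c, e)))), a)   [R3 at ε]
5. k(cons(s(a), k(cons(s(a), c), cons(cons(a, a), cons(c, e)))), a)  →  a   [R3 at ε]

Reduce t₂ = s(cons(a, s(k(cons(s(a), cons(e, c)), k(cons(s(a), a), k(cons(s(a), c), e)))))):
1. s(cons(a, s(k(cons(s(a), cons(e, c)), k(cons(s(a), a), k(cons(s(a), c), e))))))  →  s(cons(a, s(k(cons(s(a), a), k(cons(s(a), c), e)))))   [R3 at 1.2.1]
2. s(cons(a, s(k(cons(s(a), a), k(cons(s(a), c), e)))))  →  s(cons(a, s(k(cons(s(a), c), e))))   [R3 at 1.2.1]
3. s(cons(a, s(k(cons(s(a), c), e))))  →  s(cons(a, s(e)))   [R3 at 1.2.1]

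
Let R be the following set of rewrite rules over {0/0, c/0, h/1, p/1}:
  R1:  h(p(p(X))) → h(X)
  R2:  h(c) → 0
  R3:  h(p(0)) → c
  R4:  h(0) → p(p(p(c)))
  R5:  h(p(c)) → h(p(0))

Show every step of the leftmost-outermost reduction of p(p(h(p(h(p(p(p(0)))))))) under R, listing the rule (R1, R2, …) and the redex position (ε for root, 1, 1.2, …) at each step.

1. p(p(h(p(h(p(p(p(0))))))))  →  p(p(h(p(h(p(0))))))   [R1 at 1.1.1.1]
2. p(p(h(p(h(p(0))))))  →  p(p(h(p(c))))   [R3 at 1.1.1.1]
3. p(p(h(p(c))))  →  p(p(h(p(0))))   [R5 at 1.1]
4. p(p(h(p(0))))  →  p(p(c))   [R3 at 1.1]

p(p(c))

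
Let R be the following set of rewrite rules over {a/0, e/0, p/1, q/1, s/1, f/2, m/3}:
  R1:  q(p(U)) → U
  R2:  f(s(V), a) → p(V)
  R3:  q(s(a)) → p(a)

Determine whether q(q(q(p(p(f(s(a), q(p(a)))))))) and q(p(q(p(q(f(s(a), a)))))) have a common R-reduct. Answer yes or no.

Reduce t₁ = q(q(q(p(p(f(s(a), q(p(a)))))))):
1. q(q(q(p(p(f(s(a), q(p(a))))))))  →  q(q(p(f(s(a), q(p(a))))))   [R1 at 1.1]
2. q(q(p(f(s(a), q(p(a))))))  →  q(f(s(a), q(p(a))))   [R1 at 1]
3. q(f(s(a), q(p(a))))  →  q(f(s(a), a))   [R1 at 1.2]
4. q(f(s(a), a))  →  q(p(a))   [R2 at 1]
5. q(p(a))  →  a   [R1 at ε]

Reduce t₂ = q(p(q(p(q(f(s(a), a)))))):
1. q(p(q(p(q(f(s(a), a))))))  →  q(p(q(f(s(a), a))))   [R1 at ε]
2. q(p(q(f(s(a), a))))  →  q(f(s(a), a))   [R1 at ε]
3. q(f(s(a), a))  →  q(p(a))   [R2 at 1]
4. q(p(a))  →  a   [R1 at ε]

yes — NF(t₁) = a, NF(t₂) = a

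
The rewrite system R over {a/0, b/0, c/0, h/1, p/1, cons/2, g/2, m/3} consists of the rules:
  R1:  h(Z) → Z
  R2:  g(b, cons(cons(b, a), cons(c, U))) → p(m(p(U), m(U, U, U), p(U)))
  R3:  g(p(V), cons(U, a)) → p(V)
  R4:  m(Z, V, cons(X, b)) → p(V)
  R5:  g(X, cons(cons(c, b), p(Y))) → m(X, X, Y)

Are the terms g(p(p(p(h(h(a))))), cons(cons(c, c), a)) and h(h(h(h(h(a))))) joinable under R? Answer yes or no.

Reduce t₁ = g(p(p(p(h(h(a))))), cons(cons(c, c), a)):
1. g(p(p(p(h(h(a))))), cons(cons(c, c), a))  →  p(p(p(h(h(a)))))   [R3 at ε]
2. p(p(p(h(h(a)))))  →  p(p(p(h(a))))   [R1 at 1.1.1]
3. p(p(p(h(a))))  →  p(p(p(a)))   [R1 at 1.1.1]

Reduce t₂ = h(h(h(h(h(a))))):
1. h(h(h(h(h(a)))))  →  h(h(h(h(a))))   [R1 at ε]
2. h(h(h(h(a))))  →  h(h(h(a)))   [R1 at ε]
3. h(h(h(a)))  →  h(h(a))   [R1 at ε]
4. h(h(a))  →  h(a)   [R1 at ε]
5. h(a)  →  a   [R1 at ε]

no — NF(t₁) = p(p(p(a))), NF(t₂) = a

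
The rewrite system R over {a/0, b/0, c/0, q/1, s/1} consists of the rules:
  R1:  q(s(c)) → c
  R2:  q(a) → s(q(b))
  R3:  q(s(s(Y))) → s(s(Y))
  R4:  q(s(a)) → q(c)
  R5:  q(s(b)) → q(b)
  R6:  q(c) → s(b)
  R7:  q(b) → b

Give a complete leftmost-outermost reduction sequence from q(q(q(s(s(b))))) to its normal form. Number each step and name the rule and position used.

1. q(q(q(s(s(b)))))  →  q(q(s(s(b))))   [R3 at 1.1]
2. q(q(s(s(b))))  →  q(s(s(b)))   [R3 at 1]
3. q(s(s(b)))  →  s(s(b))   [R3 at ε]

s(s(b))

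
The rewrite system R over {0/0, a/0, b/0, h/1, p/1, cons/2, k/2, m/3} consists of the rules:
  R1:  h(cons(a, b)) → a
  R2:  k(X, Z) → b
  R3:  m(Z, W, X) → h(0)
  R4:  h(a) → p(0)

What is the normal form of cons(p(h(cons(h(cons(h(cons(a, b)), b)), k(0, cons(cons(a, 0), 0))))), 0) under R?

1. cons(p(h(cons(h(cons(h(cons(a, b)), b)), k(0, cons(cons(a, 0), 0))))), 0)  →  cons(p(h(cons(h(cons(a, b)), k(0, cons(cons(a, 0), 0))))), 0)   [R1 at 1.1.1.1.1.1]
2. cons(p(h(cons(h(cons(a, b)), k(0, cons(cons(a, 0), 0))))), 0)  →  cons(p(h(cons(a, k(0, cons(cons(a, 0), 0))))), 0)   [R1 at 1.1.1.1]
3. cons(p(h(cons(a, k(0, cons(cons(a, 0), 0))))), 0)  →  cons(p(h(cons(a, b))), 0)   [R2 at 1.1.1.2]
4. cons(p(h(cons(a, b))), 0)  →  cons(p(a), 0)   [R1 at 1.1]

cons(p(a), 0)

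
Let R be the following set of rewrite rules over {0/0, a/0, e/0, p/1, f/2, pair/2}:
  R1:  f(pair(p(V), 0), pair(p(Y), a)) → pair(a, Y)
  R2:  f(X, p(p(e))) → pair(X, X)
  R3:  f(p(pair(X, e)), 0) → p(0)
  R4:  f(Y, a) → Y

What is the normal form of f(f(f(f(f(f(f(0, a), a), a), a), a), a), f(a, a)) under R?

1. f(f(f(f(f(f(f(0, a), a), a), a), a), a), f(a, a))  →  f(f(f(f(f(f(0, a), a), a), a), a), f(a, a))   [R4 at 1]
2. f(f(f(f(f(f(0, a), a), a), a), a), f(a, a))  →  f(f(f(f(f(0, a), a), a), a), f(a, a))   [R4 at 1]
3. f(f(f(f(f(0, a), a), a), a), f(a, a))  →  f(f(f(f(0, a), a), a), f(a, a))   [R4 at 1]
4. f(f(f(f(0, a), a), a), f(a, a))  →  f(f(f(0, a), a), f(a, a))   [R4 at 1]
5. f(f(f(0, a), a), f(a, a))  →  f(f(0, a), f(a, a))   [R4 at 1]
6. f(f(0, a), f(a, a))  →  f(0, f(a, a))   [R4 at 1]
7. f(0, f(a, a))  →  f(0, a)   [R4 at 2]
8. f(0, a)  →  0   [R4 at ε]

0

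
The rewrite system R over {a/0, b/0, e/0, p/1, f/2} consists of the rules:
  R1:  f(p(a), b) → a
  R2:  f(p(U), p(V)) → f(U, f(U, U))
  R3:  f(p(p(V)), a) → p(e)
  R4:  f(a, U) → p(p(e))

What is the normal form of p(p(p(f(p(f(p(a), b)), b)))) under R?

p(p(p(a)))

1. p(p(p(f(p(f(p(a), b)), b))))  →  p(p(p(f(p(a), b))))   [R1 at 1.1.1.1.1]
2. p(p(p(f(p(a), b))))  →  p(p(p(a)))   [R1 at 1.1.1]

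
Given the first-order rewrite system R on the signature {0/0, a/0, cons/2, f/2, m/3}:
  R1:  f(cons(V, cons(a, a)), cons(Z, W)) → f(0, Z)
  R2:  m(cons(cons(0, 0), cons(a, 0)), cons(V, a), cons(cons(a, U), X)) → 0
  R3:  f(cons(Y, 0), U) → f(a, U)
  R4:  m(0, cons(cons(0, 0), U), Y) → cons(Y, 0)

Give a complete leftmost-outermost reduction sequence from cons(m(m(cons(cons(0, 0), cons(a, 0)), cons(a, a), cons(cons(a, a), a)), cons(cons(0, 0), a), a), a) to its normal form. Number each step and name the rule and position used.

1. cons(m(m(cons(cons(0, 0), cons(a, 0)), cons(a, a), cons(cons(a, a), a)), cons(cons(0, 0), a), a), a)  →  cons(m(0, cons(cons(0, 0), a), a), a)   [R2 at 1.1]
2. cons(m(0, cons(cons(0, 0), a), a), a)  →  cons(cons(a, 0), a)   [R4 at 1]

cons(cons(a, 0), a)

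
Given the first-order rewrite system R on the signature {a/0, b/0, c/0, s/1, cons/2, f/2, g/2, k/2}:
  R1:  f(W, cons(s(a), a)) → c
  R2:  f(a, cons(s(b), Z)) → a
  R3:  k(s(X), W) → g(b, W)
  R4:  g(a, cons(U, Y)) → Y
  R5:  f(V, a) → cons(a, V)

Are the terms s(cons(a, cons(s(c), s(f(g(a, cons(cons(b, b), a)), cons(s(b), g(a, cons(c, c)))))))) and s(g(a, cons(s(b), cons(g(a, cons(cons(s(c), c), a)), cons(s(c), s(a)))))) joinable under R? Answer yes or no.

yes — NF(t₁) = s(cons(a, cons(s(c), s(a)))), NF(t₂) = s(cons(a, cons(s(c), s(a))))

Reduce t₁ = s(cons(a, cons(s(c), s(f(g(a, cons(cons(b, b), a)), cons(s(b), g(a, cons(c, c)))))))):
1. s(cons(a, cons(s(c), s(f(g(a, cons(cons(b, b), a)), cons(s(b), g(a, cons(c, c))))))))  →  s(cons(a, cons(s(c), s(f(a, cons(s(b), g(a, cons(c, c))))))))   [R4 at 1.2.2.1.1]
2. s(cons(a, cons(s(c), s(f(a, cons(s(b), g(a, cons(c, c))))))))  →  s(cons(a, cons(s(c), s(a))))   [R2 at 1.2.2.1]

Reduce t₂ = s(g(a, cons(s(b), cons(g(a, cons(cons(s(c), c), a)), cons(s(c), s(a)))))):
1. s(g(a, cons(s(b), cons(g(a, cons(cons(s(c), c), a)), cons(s(c), s(a))))))  →  s(cons(g(a, cons(cons(s(c), c), a)), cons(s(c), s(a))))   [R4 at 1]
2. s(cons(g(a, cons(cons(s(c), c), a)), cons(s(c), s(a))))  →  s(cons(a, cons(s(c), s(a))))   [R4 at 1.1]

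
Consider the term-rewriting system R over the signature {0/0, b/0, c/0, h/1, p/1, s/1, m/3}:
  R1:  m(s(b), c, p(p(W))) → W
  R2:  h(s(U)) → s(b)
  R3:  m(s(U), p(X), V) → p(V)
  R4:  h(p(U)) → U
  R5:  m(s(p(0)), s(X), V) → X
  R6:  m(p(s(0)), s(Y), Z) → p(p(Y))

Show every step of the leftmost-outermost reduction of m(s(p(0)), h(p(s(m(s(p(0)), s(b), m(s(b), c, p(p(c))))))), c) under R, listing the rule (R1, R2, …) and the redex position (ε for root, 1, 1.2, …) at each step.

1. m(s(p(0)), h(p(s(m(s(p(0)), s(b), m(s(b), c, p(p(c))))))), c)  →  m(s(p(0)), s(m(s(p(0)), s(b), m(s(b), c, p(p(c))))), c)   [R4 at 2]
2. m(s(p(0)), s(m(s(p(0)), s(b), m(s(b), c, p(p(c))))), c)  →  m(s(p(0)), s(b), m(s(b), c, p(p(c))))   [R5 at ε]
3. m(s(p(0)), s(b), m(s(b), c, p(p(c))))  →  b   [R5 at ε]

b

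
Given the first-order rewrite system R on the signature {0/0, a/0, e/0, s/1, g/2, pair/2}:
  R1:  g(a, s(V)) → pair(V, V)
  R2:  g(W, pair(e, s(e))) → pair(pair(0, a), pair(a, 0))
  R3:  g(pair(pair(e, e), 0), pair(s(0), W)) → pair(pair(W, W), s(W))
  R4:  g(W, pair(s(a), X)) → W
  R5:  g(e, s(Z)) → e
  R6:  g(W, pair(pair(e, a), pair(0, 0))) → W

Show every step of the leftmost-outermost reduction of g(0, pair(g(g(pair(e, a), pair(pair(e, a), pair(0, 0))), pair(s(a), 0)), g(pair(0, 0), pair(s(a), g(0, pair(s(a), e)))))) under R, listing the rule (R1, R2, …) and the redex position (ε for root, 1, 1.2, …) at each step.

0

1. g(0, pair(g(g(pair(e, a), pair(pair(e, a), pair(0, 0))), pair(s(a), 0)), g(pair(0, 0), pair(s(a), g(0, pair(s(a), e))))))  →  g(0, pair(g(pair(e, a), pair(pair(e, a), pair(0, 0))), g(pair(0, 0), pair(s(a), g(0, pair(s(a), e))))))   [R4 at 2.1]
2. g(0, pair(g(pair(e, a), pair(pair(e, a), pair(0, 0))), g(pair(0, 0), pair(s(a), g(0, pair(s(a), e))))))  →  g(0, pair(pair(e, a), g(pair(0, 0), pair(s(a), g(0, pair(s(a), e))))))   [R6 at 2.1]
3. g(0, pair(pair(e, a), g(pair(0, 0), pair(s(a), g(0, pair(s(a), e))))))  →  g(0, pair(pair(e, a), pair(0, 0)))   [R4 at 2.2]
4. g(0, pair(pair(e, a), pair(0, 0)))  →  0   [R6 at ε]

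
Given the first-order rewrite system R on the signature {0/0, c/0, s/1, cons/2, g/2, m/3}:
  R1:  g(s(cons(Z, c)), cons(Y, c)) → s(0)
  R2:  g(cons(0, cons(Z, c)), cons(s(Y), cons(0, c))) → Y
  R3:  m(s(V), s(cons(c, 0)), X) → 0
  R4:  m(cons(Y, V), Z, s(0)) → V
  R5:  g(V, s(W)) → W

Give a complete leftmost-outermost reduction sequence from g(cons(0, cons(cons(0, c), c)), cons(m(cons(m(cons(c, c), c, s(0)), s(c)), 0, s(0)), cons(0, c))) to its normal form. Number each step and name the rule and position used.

1. g(cons(0, cons(cons(0, c), c)), cons(m(cons(m(cons(c, c), c, s(0)), s(c)), 0, s(0)), cons(0, c)))  →  g(cons(0, cons(cons(0, c), c)), cons(s(c), cons(0, c)))   [R4 at 2.1]
2. g(cons(0, cons(cons(0, c), c)), cons(s(c), cons(0, c)))  →  c   [R2 at ε]

c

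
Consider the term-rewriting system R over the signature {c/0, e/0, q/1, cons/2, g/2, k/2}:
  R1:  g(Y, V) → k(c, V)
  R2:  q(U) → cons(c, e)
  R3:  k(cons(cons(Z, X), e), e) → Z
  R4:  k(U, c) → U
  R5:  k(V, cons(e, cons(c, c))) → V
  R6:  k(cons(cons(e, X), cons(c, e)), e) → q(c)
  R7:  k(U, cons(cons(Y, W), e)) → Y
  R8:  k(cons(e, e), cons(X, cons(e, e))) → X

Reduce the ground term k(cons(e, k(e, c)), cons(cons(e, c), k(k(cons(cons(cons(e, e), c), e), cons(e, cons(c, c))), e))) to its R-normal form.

cons(e, c)

1. k(cons(e, k(e, c)), cons(cons(e, c), k(k(cons(cons(cons(e, e), c), e), cons(e, cons(c, c))), e)))  →  k(cons(e, e), cons(cons(e, c), k(k(cons(cons(cons(e, e), c), e), cons(e, cons(c, c))), e)))   [R4 at 1.2]
2. k(cons(e, e), cons(cons(e, c), k(k(cons(cons(cons(e, e), c), e), cons(e, cons(c, c))), e)))  →  k(cons(e, e), cons(cons(e, c), k(cons(cons(cons(e, e), c), e), e)))   [R5 at 2.2.1]
3. k(cons(e, e), cons(cons(e, c), k(cons(cons(cons(e, e), c), e), e)))  →  k(cons(e, e), cons(cons(e, c), cons(e, e)))   [R3 at 2.2]
4. k(cons(e, e), cons(cons(e, c), cons(e, e)))  →  cons(e, c)   [R8 at ε]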